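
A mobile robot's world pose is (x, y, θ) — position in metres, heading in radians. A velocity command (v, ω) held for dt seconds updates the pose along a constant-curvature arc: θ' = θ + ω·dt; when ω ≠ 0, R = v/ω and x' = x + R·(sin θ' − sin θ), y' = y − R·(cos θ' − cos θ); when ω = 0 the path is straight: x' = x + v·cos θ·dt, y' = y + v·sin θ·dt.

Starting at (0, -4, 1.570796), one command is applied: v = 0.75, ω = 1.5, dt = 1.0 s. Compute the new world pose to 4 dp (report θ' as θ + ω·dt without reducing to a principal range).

θ' = 1.5708 + 1.5·1.0 = 3.0708
R = v/ω = 0.75/1.5 = 0.5000
x' = 0 + 0.5000·(sin 3.0708 − sin 1.5708) = -0.4646
y' = -4 − 0.5000·(cos 3.0708 − cos 1.5708) = -3.5013

(-0.4646, -3.5013, 3.0708)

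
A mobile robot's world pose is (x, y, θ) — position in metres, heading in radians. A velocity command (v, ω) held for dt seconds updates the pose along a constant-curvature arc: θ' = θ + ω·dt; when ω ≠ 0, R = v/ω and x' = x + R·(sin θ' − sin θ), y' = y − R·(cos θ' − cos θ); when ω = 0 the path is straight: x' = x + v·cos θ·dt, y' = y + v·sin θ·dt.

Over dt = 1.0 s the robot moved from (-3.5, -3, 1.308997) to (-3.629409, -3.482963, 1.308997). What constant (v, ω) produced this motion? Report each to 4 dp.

v = -0.5000, ω = 0.0000

Δθ = 1.308997 − 1.308997 = 0.000000
ω = Δθ/dt = 0.000000/1.0 = 0.0000
ω = 0 → v = (Δx·cos θ + Δy·sin θ)/dt = -0.5000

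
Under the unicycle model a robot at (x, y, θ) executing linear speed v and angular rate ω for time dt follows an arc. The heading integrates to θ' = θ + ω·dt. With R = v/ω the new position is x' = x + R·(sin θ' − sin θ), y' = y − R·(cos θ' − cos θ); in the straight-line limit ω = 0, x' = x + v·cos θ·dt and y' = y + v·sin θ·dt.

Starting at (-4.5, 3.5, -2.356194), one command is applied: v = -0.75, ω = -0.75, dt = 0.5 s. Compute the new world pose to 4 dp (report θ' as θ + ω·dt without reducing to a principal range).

θ' = -2.3562 + -0.75·0.5 = -2.7312
R = v/ω = -0.75/-0.75 = 1.0000
x' = -4.5 + 1.0000·(sin -2.7312 − sin -2.3562) = -4.1919
y' = 3.5 − 1.0000·(cos -2.7312 − cos -2.3562) = 3.7099

(-4.1919, 3.7099, -2.7312)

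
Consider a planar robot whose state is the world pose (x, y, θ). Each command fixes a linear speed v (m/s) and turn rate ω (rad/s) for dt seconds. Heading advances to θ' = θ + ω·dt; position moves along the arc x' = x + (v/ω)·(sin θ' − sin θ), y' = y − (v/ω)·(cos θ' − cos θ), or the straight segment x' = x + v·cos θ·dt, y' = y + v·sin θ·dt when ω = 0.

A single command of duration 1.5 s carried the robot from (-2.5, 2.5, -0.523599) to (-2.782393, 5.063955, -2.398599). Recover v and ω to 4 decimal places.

Δθ = -2.398599 − -0.523599 = -1.875000
ω = Δθ/dt = -1.875000/1.5 = -1.2500
R = −Δy/(cos θ' − cos θ) = 1.6000
v = R·ω = 1.6000·-1.2500 = -2.0000

v = -2.0000, ω = -1.2500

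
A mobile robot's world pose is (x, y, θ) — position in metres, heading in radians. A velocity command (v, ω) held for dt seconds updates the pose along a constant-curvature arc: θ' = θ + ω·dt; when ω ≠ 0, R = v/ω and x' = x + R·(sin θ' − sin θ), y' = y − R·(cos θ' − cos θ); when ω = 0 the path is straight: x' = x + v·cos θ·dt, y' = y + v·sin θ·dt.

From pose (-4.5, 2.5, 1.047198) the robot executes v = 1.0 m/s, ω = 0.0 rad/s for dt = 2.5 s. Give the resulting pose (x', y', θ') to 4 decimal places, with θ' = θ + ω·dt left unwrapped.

θ' = 1.0472 + 0.0·2.5 = 1.0472
ω = 0 → straight: x' = -4.5 + 1.0·cos(1.0472)·2.5 = -3.2500
y' = 2.5 + 1.0·sin(1.0472)·2.5 = 4.6651

(-3.2500, 4.6651, 1.0472)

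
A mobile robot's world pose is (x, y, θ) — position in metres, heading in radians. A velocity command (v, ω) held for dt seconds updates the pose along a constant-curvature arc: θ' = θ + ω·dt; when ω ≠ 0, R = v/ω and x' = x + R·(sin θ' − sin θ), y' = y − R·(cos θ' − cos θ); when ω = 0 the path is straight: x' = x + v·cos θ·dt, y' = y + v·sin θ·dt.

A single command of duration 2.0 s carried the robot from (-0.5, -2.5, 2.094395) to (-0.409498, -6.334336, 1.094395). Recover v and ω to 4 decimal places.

Δθ = 1.094395 − 2.094395 = -1.000000
ω = Δθ/dt = -1.000000/2.0 = -0.5000
R = −Δy/(cos θ' − cos θ) = 4.0000
v = R·ω = 4.0000·-0.5000 = -2.0000

v = -2.0000, ω = -0.5000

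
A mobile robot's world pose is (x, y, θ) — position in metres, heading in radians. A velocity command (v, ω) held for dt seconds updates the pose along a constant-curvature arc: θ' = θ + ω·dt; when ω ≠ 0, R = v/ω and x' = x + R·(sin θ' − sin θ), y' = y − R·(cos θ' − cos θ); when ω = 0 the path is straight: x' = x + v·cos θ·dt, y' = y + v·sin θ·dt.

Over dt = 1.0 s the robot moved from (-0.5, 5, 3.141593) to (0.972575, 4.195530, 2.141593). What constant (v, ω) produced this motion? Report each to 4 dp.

v = -1.7500, ω = -1.0000

Δθ = 2.141593 − 3.141593 = -1.000000
ω = Δθ/dt = -1.000000/1.0 = -1.0000
R = Δx/(sin θ' − sin θ) = 1.7500
v = R·ω = 1.7500·-1.0000 = -1.7500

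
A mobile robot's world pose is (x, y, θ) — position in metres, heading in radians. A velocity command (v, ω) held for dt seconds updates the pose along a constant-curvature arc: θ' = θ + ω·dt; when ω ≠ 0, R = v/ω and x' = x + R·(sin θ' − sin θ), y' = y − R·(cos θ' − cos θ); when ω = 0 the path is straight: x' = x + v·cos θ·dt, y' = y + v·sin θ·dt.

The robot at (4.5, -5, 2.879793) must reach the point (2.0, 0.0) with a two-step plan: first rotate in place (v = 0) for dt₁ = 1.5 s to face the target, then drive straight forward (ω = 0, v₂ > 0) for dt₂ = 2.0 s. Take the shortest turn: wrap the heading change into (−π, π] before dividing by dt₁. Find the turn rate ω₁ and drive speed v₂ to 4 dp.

ω₁ = -0.5636, v₂ = 2.7951

heading to target = atan2(0−-5, 2−4.5) = 2.0344
Δθ = wrap(2.0344 − 2.8798) = -0.8453; ω₁ = Δθ/dt₁ = -0.5636
distance = √((2−4.5)² + (0−-5)²) = 5.5902; v₂ = distance/dt₂ = 2.7951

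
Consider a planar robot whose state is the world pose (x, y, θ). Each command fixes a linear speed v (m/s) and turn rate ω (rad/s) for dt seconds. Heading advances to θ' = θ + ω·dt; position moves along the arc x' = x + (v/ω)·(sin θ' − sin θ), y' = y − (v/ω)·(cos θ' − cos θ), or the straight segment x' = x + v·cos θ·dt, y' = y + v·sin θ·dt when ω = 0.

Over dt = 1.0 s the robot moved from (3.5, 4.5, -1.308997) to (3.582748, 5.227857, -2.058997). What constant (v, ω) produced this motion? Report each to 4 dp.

Δθ = -2.058997 − -1.308997 = -0.750000
ω = Δθ/dt = -0.750000/1.0 = -0.7500
R = −Δy/(cos θ' − cos θ) = 1.0000
v = R·ω = 1.0000·-0.7500 = -0.7500

v = -0.7500, ω = -0.7500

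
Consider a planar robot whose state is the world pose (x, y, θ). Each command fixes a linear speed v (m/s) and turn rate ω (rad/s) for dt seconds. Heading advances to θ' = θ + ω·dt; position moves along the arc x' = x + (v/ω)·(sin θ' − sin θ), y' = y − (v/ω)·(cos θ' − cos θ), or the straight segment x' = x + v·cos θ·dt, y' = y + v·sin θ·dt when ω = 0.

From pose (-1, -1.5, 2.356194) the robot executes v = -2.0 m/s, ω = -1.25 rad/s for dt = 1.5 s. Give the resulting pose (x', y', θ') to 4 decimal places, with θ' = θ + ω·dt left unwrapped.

(-1.3908, -4.0497, 0.4812)

θ' = 2.3562 + -1.25·1.5 = 0.4812
R = v/ω = -2.0/-1.25 = 1.6000
x' = -1 + 1.6000·(sin 0.4812 − sin 2.3562) = -1.3908
y' = -1.5 − 1.6000·(cos 0.4812 − cos 2.3562) = -4.0497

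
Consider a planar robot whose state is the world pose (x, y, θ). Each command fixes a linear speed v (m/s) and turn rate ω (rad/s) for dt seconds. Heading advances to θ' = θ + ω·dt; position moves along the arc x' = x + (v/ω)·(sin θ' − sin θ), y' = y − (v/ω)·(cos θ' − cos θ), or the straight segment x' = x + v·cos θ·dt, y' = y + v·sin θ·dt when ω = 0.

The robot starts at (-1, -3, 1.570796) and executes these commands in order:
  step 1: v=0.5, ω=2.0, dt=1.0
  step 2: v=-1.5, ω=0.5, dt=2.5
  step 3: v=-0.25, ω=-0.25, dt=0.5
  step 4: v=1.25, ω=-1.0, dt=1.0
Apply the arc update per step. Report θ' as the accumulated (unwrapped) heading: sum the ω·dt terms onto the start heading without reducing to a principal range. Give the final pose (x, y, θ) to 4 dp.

(-0.2178, -0.6376, 3.6958)

step 1: θ'=3.5708 (R=0.2500) → pose (-1.3540, -2.7727, 3.5708)
step 2: θ'=4.8208 (R=-3.0000) → pose (0.3799, 0.2798, 4.8208)
step 3: θ'=4.6958 (R=1.0000) → pose (0.3742, 0.4046, 4.6958)
step 4: θ'=3.6958 (R=-1.2500) → pose (-0.2178, -0.6376, 3.6958)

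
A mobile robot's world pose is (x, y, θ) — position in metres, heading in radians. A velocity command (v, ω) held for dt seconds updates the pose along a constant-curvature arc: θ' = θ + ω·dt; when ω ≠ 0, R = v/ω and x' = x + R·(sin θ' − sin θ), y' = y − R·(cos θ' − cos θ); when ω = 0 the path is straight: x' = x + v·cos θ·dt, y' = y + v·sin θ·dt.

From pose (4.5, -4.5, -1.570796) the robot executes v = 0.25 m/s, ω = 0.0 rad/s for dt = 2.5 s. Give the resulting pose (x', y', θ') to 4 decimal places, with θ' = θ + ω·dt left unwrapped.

(4.5000, -5.1250, -1.5708)

θ' = -1.5708 + 0.0·2.5 = -1.5708
ω = 0 → straight: x' = 4.5 + 0.25·cos(-1.5708)·2.5 = 4.5000
y' = -4.5 + 0.25·sin(-1.5708)·2.5 = -5.1250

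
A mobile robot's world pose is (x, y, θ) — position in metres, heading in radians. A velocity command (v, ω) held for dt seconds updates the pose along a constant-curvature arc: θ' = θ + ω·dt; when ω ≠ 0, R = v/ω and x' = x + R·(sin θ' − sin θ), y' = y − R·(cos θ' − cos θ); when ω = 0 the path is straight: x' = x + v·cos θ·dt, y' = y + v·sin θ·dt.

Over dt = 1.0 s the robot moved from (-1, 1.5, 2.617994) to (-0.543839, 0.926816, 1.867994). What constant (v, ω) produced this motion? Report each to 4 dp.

Δθ = 1.867994 − 2.617994 = -0.750000
ω = Δθ/dt = -0.750000/1.0 = -0.7500
R = −Δy/(cos θ' − cos θ) = 1.0000
v = R·ω = 1.0000·-0.7500 = -0.7500

v = -0.7500, ω = -0.7500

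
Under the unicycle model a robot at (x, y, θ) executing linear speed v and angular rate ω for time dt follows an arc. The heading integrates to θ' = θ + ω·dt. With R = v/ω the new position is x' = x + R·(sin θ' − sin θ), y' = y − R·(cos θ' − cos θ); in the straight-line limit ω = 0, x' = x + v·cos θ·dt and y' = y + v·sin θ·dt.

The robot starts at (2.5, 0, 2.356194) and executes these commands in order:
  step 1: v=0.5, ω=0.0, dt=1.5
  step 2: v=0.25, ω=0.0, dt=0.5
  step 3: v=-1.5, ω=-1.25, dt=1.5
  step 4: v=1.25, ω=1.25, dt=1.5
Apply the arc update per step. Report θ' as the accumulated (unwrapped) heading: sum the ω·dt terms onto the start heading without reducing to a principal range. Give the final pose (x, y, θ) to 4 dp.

step 1: θ'=2.3562 (straight) → pose (1.9697, 0.5303, 2.3562)
step 2: θ'=2.3562 (straight) → pose (1.8813, 0.6187, 2.3562)
step 3: θ'=0.4812 (R=1.2000) → pose (1.5882, -1.2935, 0.4812)
step 4: θ'=2.3562 (R=1.0000) → pose (1.8324, 0.3000, 2.3562)

(1.8324, 0.3000, 2.3562)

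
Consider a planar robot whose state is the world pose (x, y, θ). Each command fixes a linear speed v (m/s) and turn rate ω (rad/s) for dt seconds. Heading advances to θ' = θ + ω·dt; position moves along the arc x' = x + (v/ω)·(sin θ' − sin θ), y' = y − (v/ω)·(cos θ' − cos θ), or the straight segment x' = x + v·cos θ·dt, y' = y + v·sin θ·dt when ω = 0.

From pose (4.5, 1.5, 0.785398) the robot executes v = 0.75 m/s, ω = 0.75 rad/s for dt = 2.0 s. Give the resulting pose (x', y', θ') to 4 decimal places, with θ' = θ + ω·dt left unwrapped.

θ' = 0.7854 + 0.75·2.0 = 2.2854
R = v/ω = 0.75/0.75 = 1.0000
x' = 4.5 + 1.0000·(sin 2.2854 − sin 0.7854) = 4.5482
y' = 1.5 − 1.0000·(cos 2.2854 − cos 0.7854) = 2.8624

(4.5482, 2.8624, 2.2854)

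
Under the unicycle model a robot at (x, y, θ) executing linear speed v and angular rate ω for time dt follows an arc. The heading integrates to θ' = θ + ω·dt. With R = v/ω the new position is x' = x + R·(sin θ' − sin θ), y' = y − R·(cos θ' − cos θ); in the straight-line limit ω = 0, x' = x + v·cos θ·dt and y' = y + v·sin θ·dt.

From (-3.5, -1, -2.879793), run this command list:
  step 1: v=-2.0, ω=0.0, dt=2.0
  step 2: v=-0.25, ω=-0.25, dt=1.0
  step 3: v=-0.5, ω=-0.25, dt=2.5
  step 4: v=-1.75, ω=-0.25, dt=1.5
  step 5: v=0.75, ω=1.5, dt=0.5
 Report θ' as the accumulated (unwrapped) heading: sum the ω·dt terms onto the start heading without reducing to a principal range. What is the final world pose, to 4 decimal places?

(3.3026, -1.9575, -3.3798)

step 1: θ'=-2.8798 (straight) → pose (0.3637, 0.0353, -2.8798)
step 2: θ'=-3.1298 (R=1.0000) → pose (0.6107, 0.0693, -3.1298)
step 3: θ'=-3.7548 (R=2.0000) → pose (1.7853, -0.2950, -3.7548)
step 4: θ'=-4.1298 (R=7.0000) → pose (3.6021, -2.1683, -4.1298)
step 5: θ'=-3.3798 (R=0.5000) → pose (3.3026, -1.9575, -3.3798)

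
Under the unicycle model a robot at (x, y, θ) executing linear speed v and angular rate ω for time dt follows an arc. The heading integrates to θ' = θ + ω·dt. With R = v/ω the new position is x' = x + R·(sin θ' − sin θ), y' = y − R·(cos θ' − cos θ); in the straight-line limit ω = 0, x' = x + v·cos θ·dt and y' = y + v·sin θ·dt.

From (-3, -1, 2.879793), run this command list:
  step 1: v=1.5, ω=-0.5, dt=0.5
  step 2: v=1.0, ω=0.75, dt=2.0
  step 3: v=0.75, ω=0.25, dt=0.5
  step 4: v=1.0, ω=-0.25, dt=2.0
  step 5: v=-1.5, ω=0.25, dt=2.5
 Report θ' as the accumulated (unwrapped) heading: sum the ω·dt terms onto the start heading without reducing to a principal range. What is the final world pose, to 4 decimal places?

(-4.7137, -0.0281, 4.3798)

step 1: θ'=2.6298 (R=-3.0000) → pose (-3.6928, -0.7178, 2.6298)
step 2: θ'=4.1298 (R=1.3333) → pose (-5.4592, -1.1467, 4.1298)
step 3: θ'=4.2548 (R=3.0000) → pose (-5.6454, -1.4719, 4.2548)
step 4: θ'=3.7548 (R=-4.0000) → pose (-6.9319, -2.9760, 3.7548)
step 5: θ'=4.3798 (R=-6.0000) → pose (-4.7137, -0.0281, 4.3798)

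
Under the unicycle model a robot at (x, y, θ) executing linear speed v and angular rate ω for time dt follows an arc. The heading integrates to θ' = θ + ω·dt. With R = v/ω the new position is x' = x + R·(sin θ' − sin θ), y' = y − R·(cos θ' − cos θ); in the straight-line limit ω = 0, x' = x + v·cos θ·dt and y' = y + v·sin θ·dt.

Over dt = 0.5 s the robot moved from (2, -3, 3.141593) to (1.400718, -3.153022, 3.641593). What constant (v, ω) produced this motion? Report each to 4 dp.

Δθ = 3.641593 − 3.141593 = 0.500000
ω = Δθ/dt = 0.500000/0.5 = 1.0000
R = Δx/(sin θ' − sin θ) = 1.2500
v = R·ω = 1.2500·1.0000 = 1.2500

v = 1.2500, ω = 1.0000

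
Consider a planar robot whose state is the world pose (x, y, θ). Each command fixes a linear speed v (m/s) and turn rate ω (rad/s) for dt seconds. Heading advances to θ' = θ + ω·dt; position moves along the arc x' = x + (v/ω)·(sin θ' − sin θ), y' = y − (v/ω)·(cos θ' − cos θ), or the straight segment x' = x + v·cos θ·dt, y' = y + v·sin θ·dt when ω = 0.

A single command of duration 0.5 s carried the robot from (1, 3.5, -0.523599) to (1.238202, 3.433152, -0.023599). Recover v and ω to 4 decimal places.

v = 0.5000, ω = 1.0000

Δθ = -0.023599 − -0.523599 = 0.500000
ω = Δθ/dt = 0.500000/0.5 = 1.0000
R = Δx/(sin θ' − sin θ) = 0.5000
v = R·ω = 0.5000·1.0000 = 0.5000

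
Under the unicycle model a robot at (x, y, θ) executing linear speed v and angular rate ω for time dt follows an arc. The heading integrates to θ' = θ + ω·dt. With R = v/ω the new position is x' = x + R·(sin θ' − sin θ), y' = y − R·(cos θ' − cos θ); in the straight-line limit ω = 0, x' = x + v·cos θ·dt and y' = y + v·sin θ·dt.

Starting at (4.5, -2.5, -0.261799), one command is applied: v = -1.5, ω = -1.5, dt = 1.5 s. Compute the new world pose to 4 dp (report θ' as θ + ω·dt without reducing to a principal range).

θ' = -0.2618 + -1.5·1.5 = -2.5118
R = v/ω = -1.5/-1.5 = 1.0000
x' = 4.5 + 1.0000·(sin -2.5118 − sin -0.2618) = 4.1698
y' = -2.5 − 1.0000·(cos -2.5118 − cos -0.2618) = -0.7259

(4.1698, -0.7259, -2.5118)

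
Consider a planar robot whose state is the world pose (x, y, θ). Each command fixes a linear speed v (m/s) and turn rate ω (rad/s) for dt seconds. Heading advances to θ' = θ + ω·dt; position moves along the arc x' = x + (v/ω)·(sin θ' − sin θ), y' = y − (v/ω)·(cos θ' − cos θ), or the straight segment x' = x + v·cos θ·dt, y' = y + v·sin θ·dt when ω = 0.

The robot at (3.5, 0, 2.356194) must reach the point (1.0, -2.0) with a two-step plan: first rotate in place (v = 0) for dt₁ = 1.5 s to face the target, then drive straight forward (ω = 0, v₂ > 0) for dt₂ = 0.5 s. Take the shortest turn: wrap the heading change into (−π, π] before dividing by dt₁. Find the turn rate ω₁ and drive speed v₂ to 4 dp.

ω₁ = 0.9734, v₂ = 6.4031

heading to target = atan2(-2−0, 1−3.5) = -2.4669
Δθ = wrap(-2.4669 − 2.3562) = 1.4601; ω₁ = Δθ/dt₁ = 0.9734
distance = √((1−3.5)² + (-2−0)²) = 3.2016; v₂ = distance/dt₂ = 6.4031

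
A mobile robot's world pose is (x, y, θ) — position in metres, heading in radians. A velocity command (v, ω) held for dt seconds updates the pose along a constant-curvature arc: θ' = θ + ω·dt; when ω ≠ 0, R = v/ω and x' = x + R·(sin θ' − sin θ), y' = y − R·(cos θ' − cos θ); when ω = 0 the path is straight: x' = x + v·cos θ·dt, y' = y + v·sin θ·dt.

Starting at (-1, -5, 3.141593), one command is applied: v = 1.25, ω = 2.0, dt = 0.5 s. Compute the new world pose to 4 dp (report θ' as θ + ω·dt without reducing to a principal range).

(-1.5259, -5.2873, 4.1416)

θ' = 3.1416 + 2.0·0.5 = 4.1416
R = v/ω = 1.25/2.0 = 0.6250
x' = -1 + 0.6250·(sin 4.1416 − sin 3.1416) = -1.5259
y' = -5 − 0.6250·(cos 4.1416 − cos 3.1416) = -5.2873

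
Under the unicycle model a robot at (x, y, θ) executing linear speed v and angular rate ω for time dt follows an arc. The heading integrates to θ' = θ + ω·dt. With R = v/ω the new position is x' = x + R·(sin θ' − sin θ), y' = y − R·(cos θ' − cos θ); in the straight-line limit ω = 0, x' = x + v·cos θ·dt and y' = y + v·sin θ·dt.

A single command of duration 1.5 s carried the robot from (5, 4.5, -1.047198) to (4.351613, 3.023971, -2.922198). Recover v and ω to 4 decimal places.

v = 1.2500, ω = -1.2500

Δθ = -2.922198 − -1.047198 = -1.875000
ω = Δθ/dt = -1.875000/1.5 = -1.2500
R = −Δy/(cos θ' − cos θ) = -1.0000
v = R·ω = -1.0000·-1.2500 = 1.2500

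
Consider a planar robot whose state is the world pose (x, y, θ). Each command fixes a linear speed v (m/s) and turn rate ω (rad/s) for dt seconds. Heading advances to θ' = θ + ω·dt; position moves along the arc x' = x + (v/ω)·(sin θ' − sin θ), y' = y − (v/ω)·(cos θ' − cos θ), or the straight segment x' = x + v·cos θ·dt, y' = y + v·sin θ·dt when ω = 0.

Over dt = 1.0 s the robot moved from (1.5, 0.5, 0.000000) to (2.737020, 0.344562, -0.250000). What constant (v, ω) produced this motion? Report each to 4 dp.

Δθ = -0.250000 − 0.000000 = -0.250000
ω = Δθ/dt = -0.250000/1.0 = -0.2500
R = Δx/(sin θ' − sin θ) = -5.0000
v = R·ω = -5.0000·-0.2500 = 1.2500

v = 1.2500, ω = -0.2500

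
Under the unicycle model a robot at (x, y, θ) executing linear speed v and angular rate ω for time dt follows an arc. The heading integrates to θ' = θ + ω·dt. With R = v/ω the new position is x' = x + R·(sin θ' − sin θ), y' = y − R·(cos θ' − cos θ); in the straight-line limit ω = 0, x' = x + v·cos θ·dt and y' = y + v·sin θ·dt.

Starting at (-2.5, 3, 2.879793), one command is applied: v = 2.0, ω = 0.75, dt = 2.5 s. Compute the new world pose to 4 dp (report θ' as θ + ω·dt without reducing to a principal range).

θ' = 2.8798 + 0.75·2.5 = 4.7548
R = v/ω = 2.0/0.75 = 2.6667
x' = -2.5 + 2.6667·(sin 4.7548 − sin 2.8798) = -5.8545
y' = 3 − 2.6667·(cos 4.7548 − cos 2.8798) = 0.3112

(-5.8545, 0.3112, 4.7548)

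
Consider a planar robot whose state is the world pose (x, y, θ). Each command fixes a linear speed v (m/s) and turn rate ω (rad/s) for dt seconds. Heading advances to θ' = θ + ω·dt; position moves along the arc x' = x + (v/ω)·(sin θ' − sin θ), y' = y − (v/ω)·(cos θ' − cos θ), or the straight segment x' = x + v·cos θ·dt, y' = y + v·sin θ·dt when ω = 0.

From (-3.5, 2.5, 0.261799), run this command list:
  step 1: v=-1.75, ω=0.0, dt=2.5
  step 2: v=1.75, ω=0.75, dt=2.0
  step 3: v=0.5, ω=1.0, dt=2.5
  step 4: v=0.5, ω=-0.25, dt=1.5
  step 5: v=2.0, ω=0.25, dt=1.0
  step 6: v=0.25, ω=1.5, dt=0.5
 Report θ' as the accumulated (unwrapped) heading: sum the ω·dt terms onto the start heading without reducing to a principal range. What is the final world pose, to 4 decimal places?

step 1: θ'=0.2618 (straight) → pose (-7.7259, 1.3677, 0.2618)
step 2: θ'=1.7618 (R=2.3333) → pose (-6.0389, 4.0645, 1.7618)
step 3: θ'=4.2618 (R=0.5000) → pose (-6.9799, 4.1873, 4.2618)
step 4: θ'=3.8868 (R=-2.0000) → pose (-7.4241, 3.5884, 3.8868)
step 5: θ'=4.1368 (R=8.0000) → pose (-8.7101, 2.0634, 4.1368)
step 6: θ'=4.8868 (R=0.1667) → pose (-8.7344, 1.9438, 4.8868)

(-8.7344, 1.9438, 4.8868)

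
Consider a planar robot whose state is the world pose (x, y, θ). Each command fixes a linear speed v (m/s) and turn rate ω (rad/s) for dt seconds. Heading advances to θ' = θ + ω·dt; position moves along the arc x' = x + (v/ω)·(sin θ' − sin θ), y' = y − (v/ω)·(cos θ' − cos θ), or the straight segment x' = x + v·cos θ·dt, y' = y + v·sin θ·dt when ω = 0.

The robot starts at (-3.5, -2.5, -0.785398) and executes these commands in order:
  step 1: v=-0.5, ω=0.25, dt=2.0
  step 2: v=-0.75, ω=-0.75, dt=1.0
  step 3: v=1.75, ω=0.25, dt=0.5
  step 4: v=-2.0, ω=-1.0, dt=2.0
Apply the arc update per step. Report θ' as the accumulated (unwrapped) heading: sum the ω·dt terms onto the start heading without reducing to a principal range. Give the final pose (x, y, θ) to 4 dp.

step 1: θ'=-0.2854 (R=-2.0000) → pose (-4.3511, -1.9951, -0.2854)
step 2: θ'=-1.0354 (R=1.0000) → pose (-4.9297, -1.5457, -1.0354)
step 3: θ'=-0.9104 (R=7.0000) → pose (-4.4374, -2.2685, -0.9104)
step 4: θ'=-2.9104 (R=2.0000) → pose (-3.3162, 0.9052, -2.9104)

(-3.3162, 0.9052, -2.9104)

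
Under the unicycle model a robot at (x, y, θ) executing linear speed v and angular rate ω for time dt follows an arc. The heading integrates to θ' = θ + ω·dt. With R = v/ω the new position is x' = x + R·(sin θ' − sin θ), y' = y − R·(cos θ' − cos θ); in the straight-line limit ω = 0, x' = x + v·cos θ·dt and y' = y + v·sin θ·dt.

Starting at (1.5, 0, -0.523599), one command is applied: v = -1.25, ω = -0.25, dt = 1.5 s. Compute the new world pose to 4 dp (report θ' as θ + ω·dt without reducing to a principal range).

(0.0877, 1.2166, -0.8986)

θ' = -0.5236 + -0.25·1.5 = -0.8986
R = v/ω = -1.25/-0.25 = 5.0000
x' = 1.5 + 5.0000·(sin -0.8986 − sin -0.5236) = 0.0877
y' = 0 − 5.0000·(cos -0.8986 − cos -0.5236) = 1.2166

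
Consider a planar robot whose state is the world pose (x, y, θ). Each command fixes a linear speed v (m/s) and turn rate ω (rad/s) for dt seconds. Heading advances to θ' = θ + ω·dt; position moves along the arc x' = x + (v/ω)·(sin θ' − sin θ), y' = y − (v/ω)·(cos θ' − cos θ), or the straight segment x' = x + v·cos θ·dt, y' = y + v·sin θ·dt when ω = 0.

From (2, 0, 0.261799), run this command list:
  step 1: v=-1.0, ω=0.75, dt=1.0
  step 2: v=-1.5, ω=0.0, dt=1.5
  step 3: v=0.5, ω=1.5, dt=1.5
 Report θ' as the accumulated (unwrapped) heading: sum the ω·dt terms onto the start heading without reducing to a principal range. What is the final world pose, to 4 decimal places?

(-0.3011, -1.9806, 3.2618)

step 1: θ'=1.0118 (R=-1.3333) → pose (1.2147, -0.5808, 1.0118)
step 2: θ'=1.0118 (straight) → pose (0.0215, -2.4883, 1.0118)
step 3: θ'=3.2618 (R=0.3333) → pose (-0.3011, -1.9806, 3.2618)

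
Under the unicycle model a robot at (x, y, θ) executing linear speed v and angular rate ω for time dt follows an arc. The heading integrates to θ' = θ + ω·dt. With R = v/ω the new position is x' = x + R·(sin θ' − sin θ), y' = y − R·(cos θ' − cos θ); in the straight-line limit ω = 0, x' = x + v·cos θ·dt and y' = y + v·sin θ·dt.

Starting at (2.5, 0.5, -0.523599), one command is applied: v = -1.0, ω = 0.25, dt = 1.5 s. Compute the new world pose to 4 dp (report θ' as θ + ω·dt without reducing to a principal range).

(1.0922, 0.9918, -0.1486)

θ' = -0.5236 + 0.25·1.5 = -0.1486
R = v/ω = -1.0/0.25 = -4.0000
x' = 2.5 + -4.0000·(sin -0.1486 − sin -0.5236) = 1.0922
y' = 0.5 − -4.0000·(cos -0.1486 − cos -0.5236) = 0.9918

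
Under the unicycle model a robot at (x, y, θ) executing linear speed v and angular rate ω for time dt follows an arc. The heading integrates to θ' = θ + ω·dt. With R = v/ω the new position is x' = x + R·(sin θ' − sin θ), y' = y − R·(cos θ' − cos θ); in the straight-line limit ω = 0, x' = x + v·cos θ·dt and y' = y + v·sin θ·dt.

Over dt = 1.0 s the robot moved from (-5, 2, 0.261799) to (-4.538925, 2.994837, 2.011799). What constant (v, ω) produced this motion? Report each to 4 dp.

v = 1.2500, ω = 1.7500

Δθ = 2.011799 − 0.261799 = 1.750000
ω = Δθ/dt = 1.750000/1.0 = 1.7500
R = −Δy/(cos θ' − cos θ) = 0.7143
v = R·ω = 0.7143·1.7500 = 1.2500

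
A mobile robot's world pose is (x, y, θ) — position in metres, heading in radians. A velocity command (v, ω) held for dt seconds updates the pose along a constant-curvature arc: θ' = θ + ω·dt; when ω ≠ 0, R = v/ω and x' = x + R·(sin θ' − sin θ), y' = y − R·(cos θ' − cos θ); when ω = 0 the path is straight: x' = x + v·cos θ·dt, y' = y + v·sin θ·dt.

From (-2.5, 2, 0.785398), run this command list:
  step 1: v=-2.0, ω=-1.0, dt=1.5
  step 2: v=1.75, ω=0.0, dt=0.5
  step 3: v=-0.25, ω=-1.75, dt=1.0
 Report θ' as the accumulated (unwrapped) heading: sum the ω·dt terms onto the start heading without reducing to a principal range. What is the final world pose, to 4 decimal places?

(-4.5598, 1.5494, -2.4646)

step 1: θ'=-0.7146 (R=2.0000) → pose (-5.2248, 1.9035, -0.7146)
step 2: θ'=-0.7146 (straight) → pose (-4.5639, 1.3301, -0.7146)
step 3: θ'=-2.4646 (R=0.1429) → pose (-4.5598, 1.5494, -2.4646)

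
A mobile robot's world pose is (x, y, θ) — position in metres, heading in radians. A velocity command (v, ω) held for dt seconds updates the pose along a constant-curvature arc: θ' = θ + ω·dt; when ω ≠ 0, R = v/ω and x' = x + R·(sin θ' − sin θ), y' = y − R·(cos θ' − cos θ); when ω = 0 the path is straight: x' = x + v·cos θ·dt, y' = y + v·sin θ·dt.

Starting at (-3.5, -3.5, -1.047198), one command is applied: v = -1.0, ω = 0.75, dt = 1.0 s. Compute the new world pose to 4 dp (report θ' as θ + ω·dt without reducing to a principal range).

(-4.2642, -2.8918, -0.2972)

θ' = -1.0472 + 0.75·1.0 = -0.2972
R = v/ω = -1.0/0.75 = -1.3333
x' = -3.5 + -1.3333·(sin -0.2972 − sin -1.0472) = -4.2642
y' = -3.5 − -1.3333·(cos -0.2972 − cos -1.0472) = -2.8918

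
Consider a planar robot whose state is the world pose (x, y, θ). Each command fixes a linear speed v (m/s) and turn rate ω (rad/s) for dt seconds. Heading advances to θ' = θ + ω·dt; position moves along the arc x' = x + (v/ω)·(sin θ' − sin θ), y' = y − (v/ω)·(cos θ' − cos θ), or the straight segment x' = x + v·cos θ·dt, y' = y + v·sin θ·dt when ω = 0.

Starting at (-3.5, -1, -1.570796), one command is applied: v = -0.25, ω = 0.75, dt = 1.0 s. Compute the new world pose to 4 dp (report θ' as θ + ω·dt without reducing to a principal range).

(-3.5894, -0.7728, -0.8208)

θ' = -1.5708 + 0.75·1.0 = -0.8208
R = v/ω = -0.25/0.75 = -0.3333
x' = -3.5 + -0.3333·(sin -0.8208 − sin -1.5708) = -3.5894
y' = -1 − -0.3333·(cos -0.8208 − cos -1.5708) = -0.7728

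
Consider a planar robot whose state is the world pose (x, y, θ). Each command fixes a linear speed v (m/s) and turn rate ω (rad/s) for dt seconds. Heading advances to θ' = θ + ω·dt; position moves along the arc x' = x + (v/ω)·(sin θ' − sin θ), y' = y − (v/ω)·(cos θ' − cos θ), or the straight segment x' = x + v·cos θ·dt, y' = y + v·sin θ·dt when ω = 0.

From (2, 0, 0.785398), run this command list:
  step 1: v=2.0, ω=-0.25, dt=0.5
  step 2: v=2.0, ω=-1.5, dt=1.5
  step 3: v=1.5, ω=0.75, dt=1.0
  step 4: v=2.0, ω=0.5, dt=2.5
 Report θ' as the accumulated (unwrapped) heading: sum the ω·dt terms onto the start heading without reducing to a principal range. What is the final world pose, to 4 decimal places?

(9.9847, -2.7869, 0.4104)

step 1: θ'=0.6604 (R=-8.0000) → pose (2.7494, 0.6611, 0.6604)
step 2: θ'=-1.5896 (R=-1.3333) → pose (4.9004, -0.4169, -1.5896)
step 3: θ'=-0.8396 (R=2.0000) → pose (5.4113, -1.7901, -0.8396)
step 4: θ'=0.4104 (R=4.0000) → pose (9.9847, -2.7869, 0.4104)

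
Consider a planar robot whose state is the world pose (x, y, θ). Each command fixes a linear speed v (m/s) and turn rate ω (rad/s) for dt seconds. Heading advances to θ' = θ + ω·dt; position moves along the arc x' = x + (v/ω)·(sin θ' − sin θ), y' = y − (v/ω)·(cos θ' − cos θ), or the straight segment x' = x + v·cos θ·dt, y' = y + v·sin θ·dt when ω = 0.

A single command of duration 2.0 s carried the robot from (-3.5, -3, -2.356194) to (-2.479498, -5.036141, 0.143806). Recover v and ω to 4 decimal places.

v = 1.5000, ω = 1.2500

Δθ = 0.143806 − -2.356194 = 2.500000
ω = Δθ/dt = 2.500000/2.0 = 1.2500
R = −Δy/(cos θ' − cos θ) = 1.2000
v = R·ω = 1.2000·1.2500 = 1.5000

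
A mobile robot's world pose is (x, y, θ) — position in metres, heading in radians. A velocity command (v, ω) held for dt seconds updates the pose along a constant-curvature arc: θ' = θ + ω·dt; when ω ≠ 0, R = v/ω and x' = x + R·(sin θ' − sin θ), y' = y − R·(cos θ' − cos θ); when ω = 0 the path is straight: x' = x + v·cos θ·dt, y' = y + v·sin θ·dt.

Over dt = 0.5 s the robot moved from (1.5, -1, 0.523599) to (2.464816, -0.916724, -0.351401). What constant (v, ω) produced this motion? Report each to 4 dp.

v = 2.0000, ω = -1.7500

Δθ = -0.351401 − 0.523599 = -0.875000
ω = Δθ/dt = -0.875000/0.5 = -1.7500
R = Δx/(sin θ' − sin θ) = -1.1429
v = R·ω = -1.1429·-1.7500 = 2.0000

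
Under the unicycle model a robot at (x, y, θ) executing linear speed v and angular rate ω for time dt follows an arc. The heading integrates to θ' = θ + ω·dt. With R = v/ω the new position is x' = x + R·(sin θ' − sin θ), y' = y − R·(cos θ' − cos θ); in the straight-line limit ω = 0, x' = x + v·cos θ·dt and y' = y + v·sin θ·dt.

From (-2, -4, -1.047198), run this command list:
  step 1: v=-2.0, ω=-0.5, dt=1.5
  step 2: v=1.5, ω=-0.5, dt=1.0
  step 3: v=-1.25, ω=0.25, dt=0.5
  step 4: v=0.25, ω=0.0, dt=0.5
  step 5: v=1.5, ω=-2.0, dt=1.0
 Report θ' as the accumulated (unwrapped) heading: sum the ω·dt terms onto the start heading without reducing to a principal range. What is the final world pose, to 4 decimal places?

step 1: θ'=-1.7972 (R=4.0000) → pose (-2.4338, -1.1021, -1.7972)
step 2: θ'=-2.2972 (R=-3.0000) → pose (-3.1146, -2.4212, -2.2972)
step 3: θ'=-2.1722 (R=-5.0000) → pose (-2.7297, -1.9293, -2.1722)
step 4: θ'=-2.1722 (straight) → pose (-2.8004, -2.0324, -2.1722)
step 5: θ'=-4.1722 (R=-0.7500) → pose (-4.0620, -1.9938, -4.1722)

(-4.0620, -1.9938, -4.1722)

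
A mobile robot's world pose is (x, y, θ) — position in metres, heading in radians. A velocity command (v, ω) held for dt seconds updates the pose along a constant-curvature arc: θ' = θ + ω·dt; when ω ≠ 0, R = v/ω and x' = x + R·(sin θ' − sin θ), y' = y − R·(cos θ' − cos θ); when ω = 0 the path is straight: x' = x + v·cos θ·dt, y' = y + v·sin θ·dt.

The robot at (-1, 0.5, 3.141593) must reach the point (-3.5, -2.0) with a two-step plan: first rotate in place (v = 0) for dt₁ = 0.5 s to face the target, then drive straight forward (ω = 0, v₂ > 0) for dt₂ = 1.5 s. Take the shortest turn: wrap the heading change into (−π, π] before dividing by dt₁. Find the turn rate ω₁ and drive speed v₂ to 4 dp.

heading to target = atan2(-2−0.5, -3.5−-1) = -2.3562
Δθ = wrap(-2.3562 − 3.1416) = 0.7854; ω₁ = Δθ/dt₁ = 1.5708
distance = √((-3.5−-1)² + (-2−0.5)²) = 3.5355; v₂ = distance/dt₂ = 2.3570

ω₁ = 1.5708, v₂ = 2.3570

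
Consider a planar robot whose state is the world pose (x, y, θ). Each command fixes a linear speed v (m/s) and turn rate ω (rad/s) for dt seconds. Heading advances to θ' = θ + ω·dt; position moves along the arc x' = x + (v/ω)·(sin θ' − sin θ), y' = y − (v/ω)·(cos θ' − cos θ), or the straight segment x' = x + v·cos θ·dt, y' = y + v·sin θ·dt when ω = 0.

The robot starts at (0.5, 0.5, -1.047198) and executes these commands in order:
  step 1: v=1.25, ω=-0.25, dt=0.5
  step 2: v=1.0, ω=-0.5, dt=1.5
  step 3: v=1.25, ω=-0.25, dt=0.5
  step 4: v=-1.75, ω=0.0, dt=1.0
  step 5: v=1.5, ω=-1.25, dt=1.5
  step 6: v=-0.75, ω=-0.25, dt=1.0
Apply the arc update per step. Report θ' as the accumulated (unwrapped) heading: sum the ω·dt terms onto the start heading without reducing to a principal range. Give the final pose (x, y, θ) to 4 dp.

step 1: θ'=-1.1722 (R=-5.0000) → pose (0.7779, -0.0594, -1.1722)
step 2: θ'=-1.9222 (R=-2.0000) → pose (0.8125, -1.5240, -1.9222)
step 3: θ'=-2.0472 (R=-5.0000) → pose (0.5613, -2.0959, -2.0472)
step 4: θ'=-2.0472 (straight) → pose (1.3638, -0.5408, -2.0472)
step 5: θ'=-3.9222 (R=-1.2000) → pose (-0.5470, -0.8430, -3.9222)
step 6: θ'=-4.1722 (R=3.0000) → pose (-0.0853, -1.4316, -4.1722)

(-0.0853, -1.4316, -4.1722)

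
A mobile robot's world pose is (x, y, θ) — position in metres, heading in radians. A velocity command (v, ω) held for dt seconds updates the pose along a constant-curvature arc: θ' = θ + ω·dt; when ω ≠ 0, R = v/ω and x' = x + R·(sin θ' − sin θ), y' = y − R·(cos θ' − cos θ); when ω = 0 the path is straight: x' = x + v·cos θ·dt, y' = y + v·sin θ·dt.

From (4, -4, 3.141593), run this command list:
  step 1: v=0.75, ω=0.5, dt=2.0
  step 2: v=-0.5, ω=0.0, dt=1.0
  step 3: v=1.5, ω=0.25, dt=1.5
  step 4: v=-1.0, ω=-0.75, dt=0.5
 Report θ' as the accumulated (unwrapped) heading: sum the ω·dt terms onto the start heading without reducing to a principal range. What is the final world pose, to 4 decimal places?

(2.3573, -5.8823, 4.1416)

step 1: θ'=4.1416 (R=1.5000) → pose (2.7378, -4.6895, 4.1416)
step 2: θ'=4.1416 (straight) → pose (3.0079, -4.2688, 4.1416)
step 3: θ'=4.5166 (R=6.0000) → pose (2.1714, -6.3433, 4.5166)
step 4: θ'=4.1416 (R=1.3333) → pose (2.3573, -5.8823, 4.1416)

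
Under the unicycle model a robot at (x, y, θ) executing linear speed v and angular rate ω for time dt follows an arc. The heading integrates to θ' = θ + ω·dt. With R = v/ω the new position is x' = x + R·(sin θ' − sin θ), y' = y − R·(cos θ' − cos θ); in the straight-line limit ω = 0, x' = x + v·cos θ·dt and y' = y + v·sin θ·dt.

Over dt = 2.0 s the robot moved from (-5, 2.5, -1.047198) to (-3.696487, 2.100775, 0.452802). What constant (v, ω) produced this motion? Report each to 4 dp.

Δθ = 0.452802 − -1.047198 = 1.500000
ω = Δθ/dt = 1.500000/2.0 = 0.7500
R = Δx/(sin θ' − sin θ) = 1.0000
v = R·ω = 1.0000·0.7500 = 0.7500

v = 0.7500, ω = 0.7500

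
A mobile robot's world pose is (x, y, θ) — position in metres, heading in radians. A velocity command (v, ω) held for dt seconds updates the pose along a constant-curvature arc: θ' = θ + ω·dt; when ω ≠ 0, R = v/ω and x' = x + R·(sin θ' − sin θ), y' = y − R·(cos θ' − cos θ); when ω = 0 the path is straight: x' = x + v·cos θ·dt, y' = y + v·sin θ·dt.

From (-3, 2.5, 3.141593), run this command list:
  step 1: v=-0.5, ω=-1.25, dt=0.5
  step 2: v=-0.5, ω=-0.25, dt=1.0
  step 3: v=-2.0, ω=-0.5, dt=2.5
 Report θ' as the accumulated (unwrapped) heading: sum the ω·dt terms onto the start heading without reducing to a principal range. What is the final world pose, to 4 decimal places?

step 1: θ'=2.5166 (R=0.4000) → pose (-2.7660, 2.4244, 2.5166)
step 2: θ'=2.2666 (R=2.0000) → pose (-2.4011, 2.0845, 2.2666)
step 3: θ'=1.0166 (R=4.0000) → pose (-2.0700, -2.5846, 1.0166)

(-2.0700, -2.5846, 1.0166)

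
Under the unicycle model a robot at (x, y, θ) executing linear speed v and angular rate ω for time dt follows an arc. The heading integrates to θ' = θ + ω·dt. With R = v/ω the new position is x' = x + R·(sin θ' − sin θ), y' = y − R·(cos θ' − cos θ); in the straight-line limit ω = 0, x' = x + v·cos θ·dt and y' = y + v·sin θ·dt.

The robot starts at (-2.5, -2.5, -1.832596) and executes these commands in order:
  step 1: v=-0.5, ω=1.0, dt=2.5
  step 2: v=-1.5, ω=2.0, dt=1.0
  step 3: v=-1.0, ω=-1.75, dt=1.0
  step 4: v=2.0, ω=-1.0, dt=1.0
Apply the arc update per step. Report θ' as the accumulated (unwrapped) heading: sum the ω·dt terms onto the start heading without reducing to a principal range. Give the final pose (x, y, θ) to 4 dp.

(-1.2248, -3.3125, -0.0826)

step 1: θ'=0.6674 (R=-0.5000) → pose (-3.2924, -1.9779, 0.6674)
step 2: θ'=2.6674 (R=-0.7500) → pose (-3.1707, -3.2342, 2.6674)
step 3: θ'=0.9174 (R=0.5714) → pose (-2.9779, -4.0899, 0.9174)
step 4: θ'=-0.0826 (R=-2.0000) → pose (-1.2248, -3.3125, -0.0826)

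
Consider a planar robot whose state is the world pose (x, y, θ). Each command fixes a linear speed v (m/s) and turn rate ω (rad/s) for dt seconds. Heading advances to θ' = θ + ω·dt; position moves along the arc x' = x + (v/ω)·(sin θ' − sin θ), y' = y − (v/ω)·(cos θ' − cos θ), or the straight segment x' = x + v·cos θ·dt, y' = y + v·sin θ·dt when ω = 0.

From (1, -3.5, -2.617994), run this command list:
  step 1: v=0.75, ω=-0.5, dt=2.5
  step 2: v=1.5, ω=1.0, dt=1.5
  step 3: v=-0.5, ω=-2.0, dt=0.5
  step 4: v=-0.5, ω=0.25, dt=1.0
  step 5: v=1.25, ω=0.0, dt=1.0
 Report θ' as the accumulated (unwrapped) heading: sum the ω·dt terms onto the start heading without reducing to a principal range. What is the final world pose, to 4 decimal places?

(-3.3133, -3.3858, -3.1180)

step 1: θ'=-3.8680 (R=-1.5000) → pose (-0.7463, -3.3223, -3.8680)
step 2: θ'=-2.3680 (R=1.5000) → pose (-2.7906, -3.3706, -2.3680)
step 3: θ'=-3.3680 (R=0.2500) → pose (-2.5598, -3.3058, -3.3680)
step 4: θ'=-3.1180 (R=-2.0000) → pose (-2.0637, -3.3563, -3.1180)
step 5: θ'=-3.1180 (straight) → pose (-3.3133, -3.3858, -3.1180)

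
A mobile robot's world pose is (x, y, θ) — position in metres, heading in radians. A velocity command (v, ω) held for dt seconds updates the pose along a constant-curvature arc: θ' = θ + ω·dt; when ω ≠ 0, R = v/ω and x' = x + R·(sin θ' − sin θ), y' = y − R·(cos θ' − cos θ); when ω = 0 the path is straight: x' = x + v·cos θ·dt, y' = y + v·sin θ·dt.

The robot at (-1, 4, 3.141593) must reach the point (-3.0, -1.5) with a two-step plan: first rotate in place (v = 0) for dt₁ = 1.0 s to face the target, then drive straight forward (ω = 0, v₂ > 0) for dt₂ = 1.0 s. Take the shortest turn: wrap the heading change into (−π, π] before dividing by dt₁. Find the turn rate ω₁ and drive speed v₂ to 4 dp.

heading to target = atan2(-1.5−4, -3−-1) = -1.9196
Δθ = wrap(-1.9196 − 3.1416) = 1.2220; ω₁ = Δθ/dt₁ = 1.2220
distance = √((-3−-1)² + (-1.5−4)²) = 5.8523; v₂ = distance/dt₂ = 5.8523

ω₁ = 1.2220, v₂ = 5.8523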